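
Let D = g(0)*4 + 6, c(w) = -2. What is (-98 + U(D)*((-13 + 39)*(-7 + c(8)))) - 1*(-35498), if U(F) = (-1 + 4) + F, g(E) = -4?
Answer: 37038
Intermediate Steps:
D = -10 (D = -4*4 + 6 = -16 + 6 = -10)
U(F) = 3 + F
(-98 + U(D)*((-13 + 39)*(-7 + c(8)))) - 1*(-35498) = (-98 + (3 - 10)*((-13 + 39)*(-7 - 2))) - 1*(-35498) = (-98 - 182*(-9)) + 35498 = (-98 - 7*(-234)) + 35498 = (-98 + 1638) + 35498 = 1540 + 35498 = 37038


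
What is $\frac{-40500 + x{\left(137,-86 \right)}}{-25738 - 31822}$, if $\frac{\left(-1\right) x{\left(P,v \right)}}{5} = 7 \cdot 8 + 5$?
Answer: $\frac{8161}{11512} \approx 0.70891$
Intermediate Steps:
$x{\left(P,v \right)} = -305$ ($x{\left(P,v \right)} = - 5 \left(7 \cdot 8 + 5\right) = - 5 \left(56 + 5\right) = \left(-5\right) 61 = -305$)
$\frac{-40500 + x{\left(137,-86 \right)}}{-25738 - 31822} = \frac{-40500 - 305}{-25738 - 31822} = - \frac{40805}{-57560} = \left(-40805\right) \left(- \frac{1}{57560}\right) = \frac{8161}{11512}$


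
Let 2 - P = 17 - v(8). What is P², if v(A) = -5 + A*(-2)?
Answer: 1296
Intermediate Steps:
v(A) = -5 - 2*A
P = -36 (P = 2 - (17 - (-5 - 2*8)) = 2 - (17 - (-5 - 16)) = 2 - (17 - 1*(-21)) = 2 - (17 + 21) = 2 - 1*38 = 2 - 38 = -36)
P² = (-36)² = 1296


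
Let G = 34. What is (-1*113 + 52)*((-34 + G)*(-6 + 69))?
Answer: 0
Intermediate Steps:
(-1*113 + 52)*((-34 + G)*(-6 + 69)) = (-1*113 + 52)*((-34 + 34)*(-6 + 69)) = (-113 + 52)*(0*63) = -61*0 = 0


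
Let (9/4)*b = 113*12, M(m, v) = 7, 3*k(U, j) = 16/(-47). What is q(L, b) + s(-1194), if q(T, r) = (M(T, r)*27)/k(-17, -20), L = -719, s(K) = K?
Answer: -45753/16 ≈ -2859.6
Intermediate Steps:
k(U, j) = -16/141 (k(U, j) = (16/(-47))/3 = (16*(-1/47))/3 = (1/3)*(-16/47) = -16/141)
b = 1808/3 (b = 4*(113*12)/9 = (4/9)*1356 = 1808/3 ≈ 602.67)
q(T, r) = -26649/16 (q(T, r) = (7*27)/(-16/141) = 189*(-141/16) = -26649/16)
q(L, b) + s(-1194) = -26649/16 - 1194 = -45753/16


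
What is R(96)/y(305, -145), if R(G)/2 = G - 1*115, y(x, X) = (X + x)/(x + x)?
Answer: -1159/8 ≈ -144.88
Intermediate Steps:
y(x, X) = (X + x)/(2*x) (y(x, X) = (X + x)/((2*x)) = (X + x)*(1/(2*x)) = (X + x)/(2*x))
R(G) = -230 + 2*G (R(G) = 2*(G - 1*115) = 2*(G - 115) = 2*(-115 + G) = -230 + 2*G)
R(96)/y(305, -145) = (-230 + 2*96)/(((½)*(-145 + 305)/305)) = (-230 + 192)/(((½)*(1/305)*160)) = -38/16/61 = -38*61/16 = -1159/8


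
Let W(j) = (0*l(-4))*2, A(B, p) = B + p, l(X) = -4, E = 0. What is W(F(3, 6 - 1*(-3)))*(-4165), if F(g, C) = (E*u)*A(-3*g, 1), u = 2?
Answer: 0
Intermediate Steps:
F(g, C) = 0 (F(g, C) = (0*2)*(-3*g + 1) = 0*(1 - 3*g) = 0)
W(j) = 0 (W(j) = (0*(-4))*2 = 0*2 = 0)
W(F(3, 6 - 1*(-3)))*(-4165) = 0*(-4165) = 0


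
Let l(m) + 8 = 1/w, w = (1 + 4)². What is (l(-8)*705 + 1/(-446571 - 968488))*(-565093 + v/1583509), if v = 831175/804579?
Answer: 28586164837253185147680620728/9014336817691199745 ≈ 3.1712e+9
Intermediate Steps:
w = 25 (w = 5² = 25)
v = 831175/804579 (v = 831175*(1/804579) = 831175/804579 ≈ 1.0331)
l(m) = -199/25 (l(m) = -8 + 1/25 = -199/25)
(l(-8)*705 + 1/(-446571 - 968488))*(-565093 + v/1583509) = (-199/25*705 + 1/(-446571 - 968488))*(-565093 + (831175/804579)/1583509) = (-28059/5 + 1/(-1415059))*(-565093 + (831175/804579)*(1/1583509)) = (-28059/5 - 1/1415059)*(-565093 + 831175/1274058087711) = -39705140486/7075295*(-719961306958040948/1274058087711) = 28586164837253185147680620728/9014336817691199745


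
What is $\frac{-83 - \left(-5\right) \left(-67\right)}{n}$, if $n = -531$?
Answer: $\frac{418}{531} \approx 0.78719$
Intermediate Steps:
$\frac{-83 - \left(-5\right) \left(-67\right)}{n} = \frac{-83 - \left(-5\right) \left(-67\right)}{-531} = \left(-83 - 335\right) \left(- \frac{1}{531}\right) = \left(-418\right) \left(- \frac{1}{531}\right) = \frac{418}{531}$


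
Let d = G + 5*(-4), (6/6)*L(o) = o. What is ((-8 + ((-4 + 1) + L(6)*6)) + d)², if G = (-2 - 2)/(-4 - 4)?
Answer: 121/4 ≈ 30.250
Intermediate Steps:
L(o) = o
G = ½ (G = -4/(-8) = -4*(-⅛) = ½ ≈ 0.50000)
d = -39/2 (d = ½ + 5*(-4) = ½ - 20 = -39/2 ≈ -19.500)
((-8 + ((-4 + 1) + L(6)*6)) + d)² = ((-8 + ((-4 + 1) + 6*6)) - 39/2)² = ((-8 + (-3 + 36)) - 39/2)² = ((-8 + 33) - 39/2)² = (25 - 39/2)² = (11/2)² = 121/4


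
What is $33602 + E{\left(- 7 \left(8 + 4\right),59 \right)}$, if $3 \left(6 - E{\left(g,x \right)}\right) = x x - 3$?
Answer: $\frac{97346}{3} \approx 32449.0$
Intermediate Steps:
$E{\left(g,x \right)} = 7 - \frac{x^{2}}{3}$ ($E{\left(g,x \right)} = 6 - \frac{x x - 3}{3} = 6 - \frac{x^{2} - 3}{3} = 6 - \frac{-3 + x^{2}}{3} = 6 - \left(-1 + \frac{x^{2}}{3}\right) = 7 - \frac{x^{2}}{3}$)
$33602 + E{\left(- 7 \left(8 + 4\right),59 \right)} = 33602 + \left(7 - \frac{59^{2}}{3}\right) = 33602 + \left(7 - \frac{3481}{3}\right) = 33602 - \frac{3460}{3} = \frac{97346}{3}$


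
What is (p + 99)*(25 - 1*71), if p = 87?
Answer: -8556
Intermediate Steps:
(p + 99)*(25 - 1*71) = (87 + 99)*(25 - 1*71) = 186*(25 - 71) = 186*(-46) = -8556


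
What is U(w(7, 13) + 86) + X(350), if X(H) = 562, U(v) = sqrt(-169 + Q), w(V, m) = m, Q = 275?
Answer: 562 + sqrt(106) ≈ 572.30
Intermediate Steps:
U(v) = sqrt(106) (U(v) = sqrt(-169 + 275) = sqrt(106))
U(w(7, 13) + 86) + X(350) = sqrt(106) + 562 = 562 + sqrt(106)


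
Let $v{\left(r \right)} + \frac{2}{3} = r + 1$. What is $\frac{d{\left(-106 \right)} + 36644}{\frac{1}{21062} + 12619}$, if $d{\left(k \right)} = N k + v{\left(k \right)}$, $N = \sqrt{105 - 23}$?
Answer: $\frac{2308711130}{797344137} - \frac{42124 \sqrt{82}}{5014743} \approx 2.8194$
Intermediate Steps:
$v{\left(r \right)} = \frac{1}{3} + r$ ($v{\left(r \right)} = - \frac{2}{3} + \left(r + 1\right) = - \frac{2}{3} + \left(1 + r\right) = \frac{1}{3} + r$)
$N = \sqrt{82} \approx 9.0554$
$d{\left(k \right)} = \frac{1}{3} + k + k \sqrt{82}$ ($d{\left(k \right)} = \sqrt{82} k + \left(\frac{1}{3} + k\right) = k \sqrt{82} + \left(\frac{1}{3} + k\right) = \frac{1}{3} + k + k \sqrt{82}$)
$\frac{d{\left(-106 \right)} + 36644}{\frac{1}{21062} + 12619} = \frac{\left(\frac{1}{3} - 106 - 106 \sqrt{82}\right) + 36644}{\frac{1}{21062} + 12619} = \frac{\left(- \frac{317}{3} - 106 \sqrt{82}\right) + 36644}{\frac{1}{21062} + 12619} = \frac{\frac{109615}{3} - 106 \sqrt{82}}{\frac{265781379}{21062}} = \left(\frac{109615}{3} - 106 \sqrt{82}\right) \frac{21062}{265781379} = \frac{2308711130}{797344137} - \frac{42124 \sqrt{82}}{5014743}$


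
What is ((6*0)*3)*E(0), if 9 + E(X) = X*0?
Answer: 0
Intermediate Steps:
E(X) = -9 (E(X) = -9 + X*0 = -9 + 0 = -9)
((6*0)*3)*E(0) = ((6*0)*3)*(-9) = (0*3)*(-9) = 0*(-9) = 0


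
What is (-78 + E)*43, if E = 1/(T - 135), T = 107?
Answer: -93955/28 ≈ -3355.5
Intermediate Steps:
E = -1/28 (E = 1/(107 - 135) = 1/(-28) = -1/28 ≈ -0.035714)
(-78 + E)*43 = (-78 - 1/28)*43 = -2185/28*43 = -93955/28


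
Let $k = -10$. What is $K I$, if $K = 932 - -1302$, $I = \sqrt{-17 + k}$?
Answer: $6702 i \sqrt{3} \approx 11608.0 i$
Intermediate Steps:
$I = 3 i \sqrt{3}$ ($I = \sqrt{-17 - 10} = \sqrt{-27} = 3 i \sqrt{3} \approx 5.1962 i$)
$K = 2234$ ($K = 932 + 1302 = 2234$)
$K I = 2234 \cdot 3 i \sqrt{3} = 6702 i \sqrt{3}$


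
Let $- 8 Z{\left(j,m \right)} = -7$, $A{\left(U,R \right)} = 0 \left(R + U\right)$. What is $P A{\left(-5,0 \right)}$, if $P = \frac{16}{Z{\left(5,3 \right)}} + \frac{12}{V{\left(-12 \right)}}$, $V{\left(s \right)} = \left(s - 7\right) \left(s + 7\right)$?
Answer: $0$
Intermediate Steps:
$A{\left(U,R \right)} = 0$
$Z{\left(j,m \right)} = \frac{7}{8}$ ($Z{\left(j,m \right)} = \left(- \frac{1}{8}\right) \left(-7\right) = \frac{7}{8}$)
$V{\left(s \right)} = \left(-7 + s\right) \left(7 + s\right)$
$P = \frac{12244}{665}$ ($P = \frac{16}{\frac{7}{8}} + \frac{12}{-49 + \left(-12\right)^{2}} = 16 \cdot \frac{8}{7} + \frac{12}{-49 + 144} = \frac{128}{7} + \frac{12}{95} = \frac{12244}{665} \approx 18.412$)
$P A{\left(-5,0 \right)} = \frac{12244}{665} \cdot 0 = 0$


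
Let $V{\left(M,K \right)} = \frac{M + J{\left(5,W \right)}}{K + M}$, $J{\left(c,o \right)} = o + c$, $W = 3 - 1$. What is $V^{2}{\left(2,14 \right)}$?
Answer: $\frac{81}{256} \approx 0.31641$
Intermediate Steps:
$W = 2$ ($W = 3 - 1 = 2$)
$J{\left(c,o \right)} = c + o$
$V{\left(M,K \right)} = \frac{7 + M}{K + M}$ ($V{\left(M,K \right)} = \frac{M + \left(5 + 2\right)}{K + M} = \frac{M + 7}{K + M} = \frac{7 + M}{K + M}$)
$V^{2}{\left(2,14 \right)} = \left(\frac{7 + 2}{14 + 2}\right)^{2} = \left(\frac{1}{16} \cdot 9\right)^{2} = \left(\frac{9}{16}\right)^{2} = \frac{81}{256}$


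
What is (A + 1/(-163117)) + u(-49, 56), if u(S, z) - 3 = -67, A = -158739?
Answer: -25903468952/163117 ≈ -1.5880e+5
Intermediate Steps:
u(S, z) = -64 (u(S, z) = 3 - 67 = -64)
(A + 1/(-163117)) + u(-49, 56) = (-158739 + 1/(-163117)) - 64 = (-158739 - 1/163117) - 64 = -25893029464/163117 - 64 = -25903468952/163117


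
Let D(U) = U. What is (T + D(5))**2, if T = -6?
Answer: 1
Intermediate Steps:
(T + D(5))**2 = (-6 + 5)**2 = (-1)**2 = 1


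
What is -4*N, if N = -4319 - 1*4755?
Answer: 36296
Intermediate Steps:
N = -9074 (N = -4319 - 4755 = -9074)
-4*N = -4*(-9074) = 36296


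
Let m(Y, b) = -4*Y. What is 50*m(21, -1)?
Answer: -4200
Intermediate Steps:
50*m(21, -1) = 50*(-4*21) = 50*(-84) = -4200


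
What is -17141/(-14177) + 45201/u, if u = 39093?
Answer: 436969230/184740487 ≈ 2.3653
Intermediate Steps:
-17141/(-14177) + 45201/u = -17141/(-14177) + 45201/39093 = -17141*(-1/14177) + 45201*(1/39093) = 17141/14177 + 15067/13031 = 436969230/184740487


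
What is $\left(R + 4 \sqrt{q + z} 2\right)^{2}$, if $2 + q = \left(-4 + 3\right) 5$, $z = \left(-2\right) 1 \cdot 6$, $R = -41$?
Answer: $465 - 656 i \sqrt{19} \approx 465.0 - 2859.4 i$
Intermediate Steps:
$z = -12$ ($z = \left(-2\right) 6 = -12$)
$q = -7$ ($q = -2 + \left(-4 + 3\right) 5 = -2 - 5 = -7$)
$\left(R + 4 \sqrt{q + z} 2\right)^{2} = \left(-41 + 4 \sqrt{-7 - 12} \cdot 2\right)^{2} = \left(-41 + 4 \sqrt{-19} \cdot 2\right)^{2} = \left(-41 + 4 i \sqrt{19} \cdot 2\right)^{2} = \left(-41 + 8 i \sqrt{19}\right)^{2}$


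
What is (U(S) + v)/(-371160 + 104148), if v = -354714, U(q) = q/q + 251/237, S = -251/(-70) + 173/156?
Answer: 42033365/31640922 ≈ 1.3284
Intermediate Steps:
S = 25633/5460 (S = -251*(-1/70) + 173*(1/156) = 251/70 + 173/156 = 25633/5460 ≈ 4.6947)
U(q) = 488/237 (U(q) = 1 + 251*(1/237) = 1 + 251/237 = 488/237)
(U(S) + v)/(-371160 + 104148) = (488/237 - 354714)/(-371160 + 104148) = -84066730/237/(-267012) = -84066730/237*(-1/267012) = 42033365/31640922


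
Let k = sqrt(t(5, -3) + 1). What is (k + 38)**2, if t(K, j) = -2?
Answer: (38 + I)**2 ≈ 1443.0 + 76.0*I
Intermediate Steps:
k = I (k = sqrt(-2 + 1) = sqrt(-1) = I ≈ 1.0*I)
(k + 38)**2 = (I + 38)**2 = (38 + I)**2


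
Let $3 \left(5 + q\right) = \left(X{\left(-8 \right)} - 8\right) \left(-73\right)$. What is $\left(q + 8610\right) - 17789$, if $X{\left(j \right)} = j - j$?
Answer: $- \frac{26968}{3} \approx -8989.3$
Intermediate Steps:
$X{\left(j \right)} = 0$
$q = \frac{569}{3}$ ($q = -5 + \frac{\left(0 - 8\right) \left(-73\right)}{3} = -5 + \frac{\left(-8\right) \left(-73\right)}{3} = -5 + \frac{1}{3} \cdot 584 = -5 + \frac{584}{3} = \frac{569}{3} \approx 189.67$)
$\left(q + 8610\right) - 17789 = \left(\frac{569}{3} + 8610\right) - 17789 = \frac{26399}{3} - 17789 = - \frac{26968}{3}$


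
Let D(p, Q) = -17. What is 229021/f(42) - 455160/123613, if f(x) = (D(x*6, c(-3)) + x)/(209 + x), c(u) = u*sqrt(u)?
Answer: 7105791812123/3090325 ≈ 2.2994e+6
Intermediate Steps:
c(u) = u**(3/2)
f(x) = (-17 + x)/(209 + x)
229021/f(42) - 455160/123613 = 229021/(((-17 + 42)/(209 + 42))) - 455160/123613 = 229021/((25/251)) - 455160*1/123613 = 229021/(((1/251)*25)) - 455160/123613 = 229021/(25/251) - 455160/123613 = 229021*(251/25) - 455160/123613 = 57484271/25 - 455160/123613 = 7105791812123/3090325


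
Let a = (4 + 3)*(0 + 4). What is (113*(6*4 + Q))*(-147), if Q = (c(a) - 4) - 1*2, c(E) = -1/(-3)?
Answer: -304535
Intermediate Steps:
a = 28 (a = 7*4 = 28)
c(E) = ⅓ (c(E) = -1*(-⅓) = ⅓)
Q = -17/3 (Q = (⅓ - 4) - 1*2 = -11/3 - 2 = -17/3 ≈ -5.6667)
(113*(6*4 + Q))*(-147) = (113*(6*4 - 17/3))*(-147) = (113*(24 - 17/3))*(-147) = (113*(55/3))*(-147) = (6215/3)*(-147) = -304535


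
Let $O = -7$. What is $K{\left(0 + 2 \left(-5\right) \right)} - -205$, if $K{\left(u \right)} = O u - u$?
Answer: $285$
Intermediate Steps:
$K{\left(u \right)} = - 8 u$ ($K{\left(u \right)} = - 7 u - u = - 8 u$)
$K{\left(0 + 2 \left(-5\right) \right)} - -205 = - 8 \left(0 + 2 \left(-5\right)\right) - -205 = - 8 \left(0 - 10\right) + 205 = \left(-8\right) \left(-10\right) + 205 = 80 + 205 = 285$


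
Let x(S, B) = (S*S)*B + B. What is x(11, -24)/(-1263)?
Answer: 976/421 ≈ 2.3183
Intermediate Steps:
x(S, B) = B + B*S**2 (x(S, B) = S**2*B + B = B*S**2 + B = B + B*S**2)
x(11, -24)/(-1263) = -24*(1 + 11**2)/(-1263) = -24*(1 + 121)*(-1/1263) = -24*122*(-1/1263) = -2928*(-1/1263) = 976/421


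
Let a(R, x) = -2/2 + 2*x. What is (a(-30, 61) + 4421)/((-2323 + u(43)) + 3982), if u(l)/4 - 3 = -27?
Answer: 1514/521 ≈ 2.9059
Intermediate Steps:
u(l) = -96 (u(l) = 12 + 4*(-27) = 12 - 108 = -96)
a(R, x) = -1 + 2*x (a(R, x) = -2*1/2 + 2*x = -1 + 2*x)
(a(-30, 61) + 4421)/((-2323 + u(43)) + 3982) = ((-1 + 2*61) + 4421)/((-2323 - 96) + 3982) = ((-1 + 122) + 4421)/(-2419 + 3982) = (121 + 4421)/1563 = 4542*(1/1563) = 1514/521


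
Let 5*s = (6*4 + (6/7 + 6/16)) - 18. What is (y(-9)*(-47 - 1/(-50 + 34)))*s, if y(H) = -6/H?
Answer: -20277/448 ≈ -45.261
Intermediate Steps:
s = 81/56 (s = ((6*4 + (6/7 + 6/16)) - 18)/5 = ((24 + (6*(⅐) + 6*(1/16))) - 18)/5 = ((24 + (6/7 + 3/8)) - 18)/5 = ((24 + 69/56) - 18)/5 = (1413/56 - 18)/5 = (⅕)*(405/56) = 81/56 ≈ 1.4464)
(y(-9)*(-47 - 1/(-50 + 34)))*s = ((-6/(-9))*(-47 - 1/(-50 + 34)))*(81/56) = ((-6*(-⅑))*(-47 - 1/(-16)))*(81/56) = (2*(-47 - 1*(-1/16))/3)*(81/56) = (2*(-47 + 1/16)/3)*(81/56) = ((⅔)*(-751/16))*(81/56) = -751/24*81/56 = -20277/448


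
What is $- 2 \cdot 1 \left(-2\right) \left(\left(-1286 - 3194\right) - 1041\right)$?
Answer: $-22084$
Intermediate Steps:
$- 2 \cdot 1 \left(-2\right) \left(\left(-1286 - 3194\right) - 1041\right) = \left(-2\right) \left(-2\right) \left(-4480 - 1041\right) = 4 \left(-5521\right) = -22084$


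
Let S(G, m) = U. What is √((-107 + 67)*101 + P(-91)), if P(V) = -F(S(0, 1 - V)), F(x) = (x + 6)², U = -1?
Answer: I*√4065 ≈ 63.757*I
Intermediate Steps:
S(G, m) = -1
F(x) = (6 + x)²
P(V) = -25 (P(V) = -(6 - 1)² = -1*5² = -1*25 = -25)
√((-107 + 67)*101 + P(-91)) = √((-107 + 67)*101 - 25) = √(-40*101 - 25) = √(-4040 - 25) = √(-4065) = I*√4065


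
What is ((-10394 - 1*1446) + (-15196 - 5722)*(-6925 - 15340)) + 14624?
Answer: 465742054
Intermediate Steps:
((-10394 - 1*1446) + (-15196 - 5722)*(-6925 - 15340)) + 14624 = ((-10394 - 1446) - 20918*(-22265)) + 14624 = (-11840 + 465739270) + 14624 = 465727430 + 14624 = 465742054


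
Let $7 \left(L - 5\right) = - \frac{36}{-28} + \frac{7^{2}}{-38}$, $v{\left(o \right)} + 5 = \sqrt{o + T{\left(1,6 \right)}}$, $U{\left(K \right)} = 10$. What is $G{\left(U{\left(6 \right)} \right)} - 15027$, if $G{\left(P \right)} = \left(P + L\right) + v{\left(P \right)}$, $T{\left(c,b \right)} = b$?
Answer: $- \frac{27954207}{1862} \approx -15013.0$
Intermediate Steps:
$v{\left(o \right)} = -5 + \sqrt{6 + o}$ ($v{\left(o \right)} = -5 + \sqrt{o + 6} = -5 + \sqrt{6 + o}$)
$L = \frac{9309}{1862}$ ($L = 5 + \frac{- \frac{36}{-28} + \frac{7^{2}}{-38}}{7} = 5 + \frac{\left(-36\right) \left(- \frac{1}{28}\right) + 49 \left(- \frac{1}{38}\right)}{7} = 5 + \frac{\frac{9}{7} - \frac{49}{38}}{7} = 5 + \frac{1}{7} \left(- \frac{1}{266}\right) = 5 - \frac{1}{1862} = \frac{9309}{1862} \approx 4.9995$)
$G{\left(P \right)} = - \frac{1}{1862} + P + \sqrt{6 + P}$ ($G{\left(P \right)} = \left(P + \frac{9309}{1862}\right) + \left(-5 + \sqrt{6 + P}\right) = \left(\frac{9309}{1862} + P\right) + \left(-5 + \sqrt{6 + P}\right) = - \frac{1}{1862} + P + \sqrt{6 + P}$)
$G{\left(U{\left(6 \right)} \right)} - 15027 = \left(- \frac{1}{1862} + 10 + \sqrt{6 + 10}\right) - 15027 = \left(- \frac{1}{1862} + 10 + \sqrt{16}\right) - 15027 = \left(- \frac{1}{1862} + 10 + 4\right) - 15027 = \frac{26067}{1862} - 15027 = - \frac{27954207}{1862}$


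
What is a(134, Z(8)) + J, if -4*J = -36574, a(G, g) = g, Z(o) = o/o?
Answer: 18289/2 ≈ 9144.5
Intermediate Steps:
Z(o) = 1
J = 18287/2 (J = -¼*(-36574) = 18287/2 ≈ 9143.5)
a(134, Z(8)) + J = 1 + 18287/2 = 18289/2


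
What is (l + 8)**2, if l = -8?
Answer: 0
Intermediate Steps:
(l + 8)**2 = (-8 + 8)**2 = 0**2 = 0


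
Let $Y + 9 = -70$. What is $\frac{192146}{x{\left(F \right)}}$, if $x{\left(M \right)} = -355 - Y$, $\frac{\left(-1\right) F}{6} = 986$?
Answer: $- \frac{96073}{138} \approx -696.18$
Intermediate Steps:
$F = -5916$ ($F = \left(-6\right) 986 = -5916$)
$Y = -79$ ($Y = -9 - 70 = -79$)
$x{\left(M \right)} = -276$ ($x{\left(M \right)} = -355 - -79 = -355 + 79 = -276$)
$\frac{192146}{x{\left(F \right)}} = \frac{192146}{-276} = 192146 \left(- \frac{1}{276}\right) = - \frac{96073}{138}$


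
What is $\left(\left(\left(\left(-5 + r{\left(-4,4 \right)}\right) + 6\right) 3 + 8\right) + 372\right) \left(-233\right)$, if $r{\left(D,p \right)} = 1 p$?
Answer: $-92035$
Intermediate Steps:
$r{\left(D,p \right)} = p$
$\left(\left(\left(\left(-5 + r{\left(-4,4 \right)}\right) + 6\right) 3 + 8\right) + 372\right) \left(-233\right) = \left(\left(\left(\left(-5 + 4\right) + 6\right) 3 + 8\right) + 372\right) \left(-233\right) = \left(\left(\left(-1 + 6\right) 3 + 8\right) + 372\right) \left(-233\right) = \left(\left(5 \cdot 3 + 8\right) + 372\right) \left(-233\right) = \left(\left(15 + 8\right) + 372\right) \left(-233\right) = \left(23 + 372\right) \left(-233\right) = 395 \left(-233\right) = -92035$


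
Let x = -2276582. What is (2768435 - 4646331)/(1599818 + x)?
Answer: 469474/169191 ≈ 2.7748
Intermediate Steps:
(2768435 - 4646331)/(1599818 + x) = (2768435 - 4646331)/(1599818 - 2276582) = -1877896/(-676764) = -1877896*(-1/676764) = 469474/169191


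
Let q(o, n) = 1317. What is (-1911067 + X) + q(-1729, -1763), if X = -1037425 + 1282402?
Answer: -1664773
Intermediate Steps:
X = 244977
(-1911067 + X) + q(-1729, -1763) = (-1911067 + 244977) + 1317 = -1666090 + 1317 = -1664773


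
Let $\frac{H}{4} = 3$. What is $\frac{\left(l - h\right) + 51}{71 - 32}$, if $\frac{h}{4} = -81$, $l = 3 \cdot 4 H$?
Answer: $\frac{173}{13} \approx 13.308$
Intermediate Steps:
$H = 12$ ($H = 4 \cdot 3 = 12$)
$l = 144$ ($l = 3 \cdot 4 \cdot 12 = 12 \cdot 12 = 144$)
$h = -324$ ($h = 4 \left(-81\right) = -324$)
$\frac{\left(l - h\right) + 51}{71 - 32} = \frac{\left(144 - -324\right) + 51}{71 - 32} = \frac{\left(144 + 324\right) + 51}{39} = \left(468 + 51\right) \frac{1}{39} = 519 \cdot \frac{1}{39} = \frac{173}{13}$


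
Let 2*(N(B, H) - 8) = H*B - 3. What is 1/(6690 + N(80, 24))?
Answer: 2/15313 ≈ 0.00013061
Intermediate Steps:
N(B, H) = 13/2 + B*H/2 (N(B, H) = 8 + (H*B - 3)/2 = 8 + (B*H - 3)/2 = 8 + (-3 + B*H)/2 = 8 + (-3/2 + B*H/2) = 13/2 + B*H/2)
1/(6690 + N(80, 24)) = 1/(6690 + (13/2 + (1/2)*80*24)) = 1/(6690 + (13/2 + 960)) = 1/(6690 + 1933/2) = 1/(15313/2) = 2/15313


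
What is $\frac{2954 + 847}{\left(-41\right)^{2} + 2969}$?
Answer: $\frac{1267}{1550} \approx 0.81742$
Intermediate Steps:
$\frac{2954 + 847}{\left(-41\right)^{2} + 2969} = \frac{3801}{1681 + 2969} = \frac{3801}{4650} = 3801 \cdot \frac{1}{4650} = \frac{1267}{1550}$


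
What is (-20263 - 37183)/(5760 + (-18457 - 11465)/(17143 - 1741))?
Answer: -147463882/14780933 ≈ -9.9766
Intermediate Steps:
(-20263 - 37183)/(5760 + (-18457 - 11465)/(17143 - 1741)) = -57446/(5760 - 29922/15402) = -57446/(5760 - 29922*1/15402) = -57446/(5760 - 4987/2567) = -57446/14780933/2567 = -57446*2567/14780933 = -147463882/14780933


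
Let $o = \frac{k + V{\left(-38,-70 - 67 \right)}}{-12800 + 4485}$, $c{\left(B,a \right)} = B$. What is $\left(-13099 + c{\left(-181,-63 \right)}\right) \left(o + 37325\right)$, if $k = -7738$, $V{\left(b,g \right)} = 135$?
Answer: $- \frac{824329381568}{1663} \approx -4.9569 \cdot 10^{8}$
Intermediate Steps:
$o = \frac{7603}{8315}$ ($o = \frac{-7738 + 135}{-12800 + 4485} = - \frac{7603}{-8315} = \left(-7603\right) \left(- \frac{1}{8315}\right) = \frac{7603}{8315} \approx 0.91437$)
$\left(-13099 + c{\left(-181,-63 \right)}\right) \left(o + 37325\right) = \left(-13099 - 181\right) \left(\frac{7603}{8315} + 37325\right) = \left(-13280\right) \frac{310364978}{8315} = - \frac{824329381568}{1663}$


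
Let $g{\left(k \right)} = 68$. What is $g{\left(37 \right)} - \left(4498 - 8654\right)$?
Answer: $4224$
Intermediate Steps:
$g{\left(37 \right)} - \left(4498 - 8654\right) = 68 - \left(4498 - 8654\right) = 68 - -4156 = 68 + 4156 = 4224$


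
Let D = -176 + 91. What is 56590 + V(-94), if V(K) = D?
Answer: 56505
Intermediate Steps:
D = -85
V(K) = -85
56590 + V(-94) = 56590 - 85 = 56505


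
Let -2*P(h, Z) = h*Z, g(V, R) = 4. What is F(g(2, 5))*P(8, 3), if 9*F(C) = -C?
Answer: 16/3 ≈ 5.3333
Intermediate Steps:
P(h, Z) = -Z*h/2 (P(h, Z) = -h*Z/2 = -Z*h/2)
F(C) = -C/9 (F(C) = (-C)/9 = -C/9)
F(g(2, 5))*P(8, 3) = (-⅑*4)*(-½*3*8) = -4/9*(-12) = 16/3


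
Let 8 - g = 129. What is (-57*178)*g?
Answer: 1227666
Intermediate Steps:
g = -121 (g = 8 - 1*129 = 8 - 129 = -121)
(-57*178)*g = -57*178*(-121) = -10146*(-121) = 1227666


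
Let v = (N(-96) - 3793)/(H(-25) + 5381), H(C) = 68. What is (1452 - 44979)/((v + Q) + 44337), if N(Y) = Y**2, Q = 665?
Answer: -237178623/245221321 ≈ -0.96720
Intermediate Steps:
v = 5423/5449 (v = ((-96)**2 - 3793)/(68 + 5381) = (9216 - 3793)/5449 = 5423*(1/5449) = 5423/5449 ≈ 0.99523)
(1452 - 44979)/((v + Q) + 44337) = (1452 - 44979)/((5423/5449 + 665) + 44337) = -43527/(3629008/5449 + 44337) = -43527/245221321/5449 = -43527*5449/245221321 = -237178623/245221321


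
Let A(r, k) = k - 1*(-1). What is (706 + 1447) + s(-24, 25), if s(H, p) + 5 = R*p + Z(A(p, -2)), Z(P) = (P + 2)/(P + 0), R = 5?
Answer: 2272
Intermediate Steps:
A(r, k) = 1 + k (A(r, k) = k + 1 = 1 + k)
Z(P) = (2 + P)/P
s(H, p) = -6 + 5*p (s(H, p) = -5 + (5*p + (2 + (1 - 2))/(1 - 2)) = -5 + (5*p + (2 - 1)/(-1)) = -5 + (5*p - 1*1) = -5 + (5*p - 1) = -5 + (-1 + 5*p) = -6 + 5*p)
(706 + 1447) + s(-24, 25) = (706 + 1447) + (-6 + 5*25) = 2153 + (-6 + 125) = 2153 + 119 = 2272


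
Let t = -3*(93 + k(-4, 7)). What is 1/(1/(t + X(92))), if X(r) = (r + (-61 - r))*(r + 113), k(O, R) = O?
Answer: -12772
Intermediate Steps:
X(r) = -6893 - 61*r (X(r) = -61*(113 + r) = -6893 - 61*r)
t = -267 (t = -3*(93 - 4) = -3*89 = -267)
1/(1/(t + X(92))) = 1/(1/(-267 + (-6893 - 61*92))) = 1/(1/(-267 + (-6893 - 5612))) = 1/(1/(-267 - 12505)) = 1/(1/(-12772)) = 1/(-1/12772) = -12772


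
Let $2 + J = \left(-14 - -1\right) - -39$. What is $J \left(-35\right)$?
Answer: $-840$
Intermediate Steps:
$J = 24$ ($J = -2 - -26 = -2 + \left(\left(-14 + 1\right) + 39\right) = -2 + \left(-13 + 39\right) = -2 + 26 = 24$)
$J \left(-35\right) = 24 \left(-35\right) = -840$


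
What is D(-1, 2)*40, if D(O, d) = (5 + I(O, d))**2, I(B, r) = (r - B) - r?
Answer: 1440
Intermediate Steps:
I(B, r) = -B
D(O, d) = (5 - O)**2
D(-1, 2)*40 = (-5 - 1)**2*40 = (-6)**2*40 = 36*40 = 1440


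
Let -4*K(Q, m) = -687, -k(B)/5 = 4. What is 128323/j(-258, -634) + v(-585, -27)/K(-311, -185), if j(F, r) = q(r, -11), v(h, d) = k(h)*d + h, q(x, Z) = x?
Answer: -29424007/145186 ≈ -202.66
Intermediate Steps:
k(B) = -20 (k(B) = -5*4 = -20)
v(h, d) = h - 20*d (v(h, d) = -20*d + h = h - 20*d)
j(F, r) = r
K(Q, m) = 687/4 (K(Q, m) = -¼*(-687) = 687/4)
128323/j(-258, -634) + v(-585, -27)/K(-311, -185) = 128323/(-634) + (-585 - 20*(-27))/(687/4) = 128323*(-1/634) + (-585 + 540)*(4/687) = -128323/634 - 45*4/687 = -128323/634 - 60/229 = -29424007/145186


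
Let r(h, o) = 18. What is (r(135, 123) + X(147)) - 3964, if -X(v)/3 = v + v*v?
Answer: -69214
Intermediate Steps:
X(v) = -3*v - 3*v² (X(v) = -3*(v + v*v) = -3*(v + v²) = -3*v - 3*v²)
(r(135, 123) + X(147)) - 3964 = (18 - 3*147*(1 + 147)) - 3964 = (18 - 3*147*148) - 3964 = (18 - 65268) - 3964 = -65250 - 3964 = -69214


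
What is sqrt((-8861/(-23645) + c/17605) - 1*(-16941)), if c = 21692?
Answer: sqrt(117433207039605158730)/83254045 ≈ 130.16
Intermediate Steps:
sqrt((-8861/(-23645) + c/17605) - 1*(-16941)) = sqrt((-8861/(-23645) + 21692/17605) - 1*(-16941)) = sqrt((-8861*(-1/23645) + 21692*(1/17605)) + 16941) = sqrt((8861/23645 + 21692/17605) + 16941) = sqrt(133781049/83254045 + 16941) = sqrt(1410540557394/83254045) = sqrt(117433207039605158730)/83254045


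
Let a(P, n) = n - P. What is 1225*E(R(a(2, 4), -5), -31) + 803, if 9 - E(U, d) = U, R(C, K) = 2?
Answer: 9378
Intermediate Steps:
E(U, d) = 9 - U
1225*E(R(a(2, 4), -5), -31) + 803 = 1225*(9 - 1*2) + 803 = 1225*(9 - 2) + 803 = 1225*7 + 803 = 8575 + 803 = 9378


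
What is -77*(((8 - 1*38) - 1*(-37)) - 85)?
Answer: 6006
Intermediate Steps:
-77*(((8 - 1*38) - 1*(-37)) - 85) = -77*(((8 - 38) + 37) - 85) = -77*((-30 + 37) - 85) = -77*(7 - 85) = -77*(-78) = 6006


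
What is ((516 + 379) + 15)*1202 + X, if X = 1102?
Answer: 1094922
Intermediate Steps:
((516 + 379) + 15)*1202 + X = ((516 + 379) + 15)*1202 + 1102 = (895 + 15)*1202 + 1102 = 910*1202 + 1102 = 1093820 + 1102 = 1094922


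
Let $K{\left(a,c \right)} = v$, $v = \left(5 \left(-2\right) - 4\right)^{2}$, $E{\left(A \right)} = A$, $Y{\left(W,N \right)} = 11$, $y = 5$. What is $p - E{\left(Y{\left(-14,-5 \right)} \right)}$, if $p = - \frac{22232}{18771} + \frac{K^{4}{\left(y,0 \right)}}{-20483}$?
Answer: $- \frac{27706721098555}{384486393} \approx -72062.0$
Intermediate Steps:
$v = 196$ ($v = \left(-10 - 4\right)^{2} = \left(-14\right)^{2} = 196$)
$K{\left(a,c \right)} = 196$
$p = - \frac{27702491748232}{384486393}$ ($p = - \frac{22232}{18771} + \frac{196^{4}}{-20483} = \left(-22232\right) \frac{1}{18771} + 1475789056 \left(- \frac{1}{20483}\right) = - \frac{22232}{18771} - \frac{1475789056}{20483} = - \frac{27702491748232}{384486393} \approx -72051.0$)
$p - E{\left(Y{\left(-14,-5 \right)} \right)} = - \frac{27702491748232}{384486393} - 11 = - \frac{27706721098555}{384486393}$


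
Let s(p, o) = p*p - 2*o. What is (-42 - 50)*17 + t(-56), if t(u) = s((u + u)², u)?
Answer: 157350484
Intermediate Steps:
s(p, o) = p² - 2*o
t(u) = -2*u + 16*u⁴ (t(u) = ((u + u)²)² - 2*u = ((2*u)²)² - 2*u = (4*u²)² - 2*u = 16*u⁴ - 2*u = -2*u + 16*u⁴)
(-42 - 50)*17 + t(-56) = (-42 - 50)*17 + (-2*(-56) + 16*(-56)⁴) = -92*17 + (112 + 16*9834496) = -1564 + (112 + 157351936) = -1564 + 157352048 = 157350484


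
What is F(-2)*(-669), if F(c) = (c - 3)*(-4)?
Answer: -13380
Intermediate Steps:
F(c) = 12 - 4*c (F(c) = (-3 + c)*(-4) = 12 - 4*c)
F(-2)*(-669) = (12 - 4*(-2))*(-669) = (12 + 8)*(-669) = 20*(-669) = -13380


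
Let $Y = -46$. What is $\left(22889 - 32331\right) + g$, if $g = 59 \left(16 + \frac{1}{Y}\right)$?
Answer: $- \frac{390967}{46} \approx -8499.3$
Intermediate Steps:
$g = \frac{43365}{46}$ ($g = 59 \left(16 + \frac{1}{-46}\right) = 59 \left(16 - \frac{1}{46}\right) = 59 \cdot \frac{735}{46} = \frac{43365}{46} \approx 942.72$)
$\left(22889 - 32331\right) + g = \left(22889 - 32331\right) + \frac{43365}{46} = -9442 + \frac{43365}{46} = - \frac{390967}{46}$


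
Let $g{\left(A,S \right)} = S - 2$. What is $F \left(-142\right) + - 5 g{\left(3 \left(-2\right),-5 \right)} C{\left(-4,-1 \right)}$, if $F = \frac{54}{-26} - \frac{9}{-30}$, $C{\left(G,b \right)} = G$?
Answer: $\frac{7301}{65} \approx 112.32$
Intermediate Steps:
$g{\left(A,S \right)} = -2 + S$ ($g{\left(A,S \right)} = S - 2 = -2 + S$)
$F = - \frac{231}{130}$ ($F = 54 \left(- \frac{1}{26}\right) - - \frac{3}{10} = - \frac{27}{13} + \frac{3}{10} = - \frac{231}{130} \approx -1.7769$)
$F \left(-142\right) + - 5 g{\left(3 \left(-2\right),-5 \right)} C{\left(-4,-1 \right)} = \left(- \frac{231}{130}\right) \left(-142\right) + - 5 \left(-2 - 5\right) \left(-4\right) = \frac{16401}{65} + \left(-5\right) \left(-7\right) \left(-4\right) = \frac{16401}{65} + 35 \left(-4\right) = \frac{16401}{65} - 140 = \frac{7301}{65}$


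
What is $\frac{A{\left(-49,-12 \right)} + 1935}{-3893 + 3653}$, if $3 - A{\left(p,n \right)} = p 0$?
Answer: $- \frac{323}{40} \approx -8.075$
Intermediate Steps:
$A{\left(p,n \right)} = 3$ ($A{\left(p,n \right)} = 3 - p 0 = 3 - 0 = 3 + 0 = 3$)
$\frac{A{\left(-49,-12 \right)} + 1935}{-3893 + 3653} = \frac{3 + 1935}{-3893 + 3653} = \frac{1938}{-240} = 1938 \left(- \frac{1}{240}\right) = - \frac{323}{40}$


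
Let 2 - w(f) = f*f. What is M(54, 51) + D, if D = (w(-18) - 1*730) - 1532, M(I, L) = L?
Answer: -2533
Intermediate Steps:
w(f) = 2 - f² (w(f) = 2 - f*f = 2 - f²)
D = -2584 (D = ((2 - 1*(-18)²) - 1*730) - 1532 = ((2 - 1*324) - 730) - 1532 = ((2 - 324) - 730) - 1532 = (-322 - 730) - 1532 = -1052 - 1532 = -2584)
M(54, 51) + D = 51 - 2584 = -2533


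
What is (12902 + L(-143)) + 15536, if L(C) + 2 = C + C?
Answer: 28150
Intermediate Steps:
L(C) = -2 + 2*C (L(C) = -2 + (C + C) = -2 + 2*C)
(12902 + L(-143)) + 15536 = (12902 + (-2 + 2*(-143))) + 15536 = (12902 + (-2 - 286)) + 15536 = (12902 - 288) + 15536 = 12614 + 15536 = 28150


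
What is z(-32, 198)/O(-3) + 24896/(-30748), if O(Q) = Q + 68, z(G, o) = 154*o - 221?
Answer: 232288617/499655 ≈ 464.90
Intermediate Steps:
z(G, o) = -221 + 154*o
O(Q) = 68 + Q
z(-32, 198)/O(-3) + 24896/(-30748) = (-221 + 154*198)/(68 - 3) + 24896/(-30748) = (-221 + 30492)/65 + 24896*(-1/30748) = 30271*(1/65) - 6224/7687 = 30271/65 - 6224/7687 = 232288617/499655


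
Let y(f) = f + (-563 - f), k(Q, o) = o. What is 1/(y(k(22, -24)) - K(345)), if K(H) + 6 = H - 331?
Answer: -1/571 ≈ -0.0017513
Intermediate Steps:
K(H) = -337 + H (K(H) = -6 + (H - 331) = -6 + (-331 + H) = -337 + H)
y(f) = -563
1/(y(k(22, -24)) - K(345)) = 1/(-563 - (-337 + 345)) = 1/(-563 - 1*8) = 1/(-563 - 8) = 1/(-571) = -1/571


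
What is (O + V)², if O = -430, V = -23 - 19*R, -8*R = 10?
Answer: 2948089/16 ≈ 1.8426e+5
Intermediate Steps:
R = -5/4 (R = -⅛*10 = -5/4 ≈ -1.2500)
V = ¾ (V = -23 - 19*(-5)/4 = -23 - 1*(-95/4) = -23 + 95/4 = ¾ ≈ 0.75000)
(O + V)² = (-430 + ¾)² = (-1717/4)² = 2948089/16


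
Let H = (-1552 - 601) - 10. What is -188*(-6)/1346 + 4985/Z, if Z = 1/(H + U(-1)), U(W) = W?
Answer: -7260013856/673 ≈ -1.0788e+7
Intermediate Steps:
H = -2163 (H = -2153 - 10 = -2163)
Z = -1/2164 (Z = 1/(-2163 - 1) = 1/(-2164) = -1/2164 ≈ -0.00046211)
-188*(-6)/1346 + 4985/Z = -188*(-6)/1346 + 4985/(-1/2164) = 1128*(1/1346) + 4985*(-2164) = 564/673 - 10787540 = -7260013856/673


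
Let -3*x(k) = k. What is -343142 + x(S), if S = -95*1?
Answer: -1029331/3 ≈ -3.4311e+5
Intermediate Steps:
S = -95
x(k) = -k/3
-343142 + x(S) = -343142 - ⅓*(-95) = -343142 + 95/3 = -1029331/3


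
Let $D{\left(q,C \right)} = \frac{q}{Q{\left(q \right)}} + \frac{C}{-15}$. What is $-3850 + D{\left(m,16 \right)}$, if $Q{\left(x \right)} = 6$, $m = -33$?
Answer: $- \frac{115697}{30} \approx -3856.6$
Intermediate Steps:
$D{\left(q,C \right)} = - \frac{C}{15} + \frac{q}{6}$ ($D{\left(q,C \right)} = \frac{q}{6} + \frac{C}{-15} = q \frac{1}{6} + C \left(- \frac{1}{15}\right) = \frac{q}{6} - \frac{C}{15} = - \frac{C}{15} + \frac{q}{6}$)
$-3850 + D{\left(m,16 \right)} = -3850 + \left(\left(- \frac{1}{15}\right) 16 + \frac{1}{6} \left(-33\right)\right) = -3850 - \frac{197}{30} = - \frac{115697}{30}$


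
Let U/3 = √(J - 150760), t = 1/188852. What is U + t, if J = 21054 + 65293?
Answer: 1/188852 + 9*I*√7157 ≈ 5.2952e-6 + 761.39*I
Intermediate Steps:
t = 1/188852 ≈ 5.2952e-6
J = 86347
U = 9*I*√7157 (U = 3*√(86347 - 150760) = 3*√(-64413) = 3*(3*I*√7157) = 9*I*√7157 ≈ 761.39*I)
U + t = 9*I*√7157 + 1/188852 = 1/188852 + 9*I*√7157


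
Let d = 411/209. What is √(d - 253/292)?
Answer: √1024278695/30514 ≈ 1.0488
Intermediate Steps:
d = 411/209 (d = 411*(1/209) = 411/209 ≈ 1.9665)
√(d - 253/292) = √(411/209 - 253/292) = √(67135/61028) = √1024278695/30514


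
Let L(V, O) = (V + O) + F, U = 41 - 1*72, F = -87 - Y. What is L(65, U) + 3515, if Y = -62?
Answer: 3524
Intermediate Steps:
F = -25 (F = -87 - 1*(-62) = -87 + 62 = -25)
U = -31 (U = 41 - 72 = -31)
L(V, O) = -25 + O + V (L(V, O) = (V + O) - 25 = (O + V) - 25 = -25 + O + V)
L(65, U) + 3515 = (-25 - 31 + 65) + 3515 = 9 + 3515 = 3524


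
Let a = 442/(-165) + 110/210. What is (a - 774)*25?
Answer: -4482295/231 ≈ -19404.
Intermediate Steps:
a = -2489/1155 (a = 442*(-1/165) + 110*(1/210) = -442/165 + 11/21 = -2489/1155 ≈ -2.1550)
(a - 774)*25 = (-2489/1155 - 774)*25 = -896459/1155*25 = -4482295/231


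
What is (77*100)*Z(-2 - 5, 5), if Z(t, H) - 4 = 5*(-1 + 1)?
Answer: 30800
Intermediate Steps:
Z(t, H) = 4 (Z(t, H) = 4 + 5*(-1 + 1) = 4 + 5*0 = 4 + 0 = 4)
(77*100)*Z(-2 - 5, 5) = (77*100)*4 = 7700*4 = 30800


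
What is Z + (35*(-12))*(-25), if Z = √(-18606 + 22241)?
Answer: 10500 + √3635 ≈ 10560.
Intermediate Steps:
Z = √3635 ≈ 60.291
Z + (35*(-12))*(-25) = √3635 + (35*(-12))*(-25) = √3635 - 420*(-25) = √3635 + 10500 = 10500 + √3635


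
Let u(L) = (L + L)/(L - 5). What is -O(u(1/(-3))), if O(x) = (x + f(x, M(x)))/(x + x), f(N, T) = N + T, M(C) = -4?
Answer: 15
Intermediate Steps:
u(L) = 2*L/(-5 + L) (u(L) = (2*L)/(-5 + L) = 2*L/(-5 + L))
O(x) = (-4 + 2*x)/(2*x) (O(x) = (x + (x - 4))/(x + x) = (x + (-4 + x))/((2*x)) = (-4 + 2*x)*(1/(2*x)) = (-4 + 2*x)/(2*x))
-O(u(1/(-3))) = -(-2 + 2/(-3*(-5 + 1/(-3))))/(2/(-3*(-5 + 1/(-3)))) = -(-2 + 2*(-⅓)/(-5 - ⅓))/(2*(-⅓)/(-5 - ⅓)) = -(-2 + 2*(-⅓)/(-16/3))/(2*(-⅓)/(-16/3)) = -(-2 + 2*(-⅓)*(-3/16))/(2*(-⅓)*(-3/16)) = -(-2 + ⅛)/⅛ = -8*(-15)/8 = -1*(-15) = 15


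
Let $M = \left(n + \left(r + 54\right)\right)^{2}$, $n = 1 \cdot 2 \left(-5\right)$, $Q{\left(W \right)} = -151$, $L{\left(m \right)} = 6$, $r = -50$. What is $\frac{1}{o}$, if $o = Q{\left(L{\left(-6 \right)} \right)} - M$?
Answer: $- \frac{1}{187} \approx -0.0053476$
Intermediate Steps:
$n = -10$ ($n = 2 \left(-5\right) = -10$)
$M = 36$ ($M = \left(-10 + \left(-50 + 54\right)\right)^{2} = \left(-10 + 4\right)^{2} = \left(-6\right)^{2} = 36$)
$o = -187$ ($o = -151 - 36 = -187$)
$\frac{1}{o} = \frac{1}{-187} = - \frac{1}{187}$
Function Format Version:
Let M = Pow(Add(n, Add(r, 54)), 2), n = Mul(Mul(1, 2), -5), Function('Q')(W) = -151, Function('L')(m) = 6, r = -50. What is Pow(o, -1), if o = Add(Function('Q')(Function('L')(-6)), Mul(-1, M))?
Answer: Rational(-1, 187) ≈ -0.0053476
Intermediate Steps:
n = -10 (n = Mul(2, -5) = -10)
M = 36 (M = Pow(Add(-10, Add(-50, 54)), 2) = Pow(Add(-10, 4), 2) = Pow(-6, 2) = 36)
o = -187 (o = Add(-151, Mul(-1, 36)) = Add(-151, -36) = -187)
Pow(o, -1) = Pow(-187, -1) = Rational(-1, 187)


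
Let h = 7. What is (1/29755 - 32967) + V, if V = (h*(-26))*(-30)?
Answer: -818470784/29755 ≈ -27507.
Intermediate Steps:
V = 5460 (V = (7*(-26))*(-30) = -182*(-30) = 5460)
(1/29755 - 32967) + V = (1/29755 - 32967) + 5460 = -980933084/29755 + 5460 = -818470784/29755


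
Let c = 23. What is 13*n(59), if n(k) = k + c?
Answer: 1066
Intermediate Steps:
n(k) = 23 + k (n(k) = k + 23 = 23 + k)
13*n(59) = 13*(23 + 59) = 13*82 = 1066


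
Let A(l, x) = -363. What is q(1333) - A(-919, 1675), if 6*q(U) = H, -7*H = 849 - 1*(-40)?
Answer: 2051/6 ≈ 341.83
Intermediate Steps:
H = -127 (H = -(849 - 1*(-40))/7 = -(849 + 40)/7 = -⅐*889 = -127)
q(U) = -127/6 (q(U) = (⅙)*(-127) = -127/6)
q(1333) - A(-919, 1675) = -127/6 - 1*(-363) = -127/6 + 363 = 2051/6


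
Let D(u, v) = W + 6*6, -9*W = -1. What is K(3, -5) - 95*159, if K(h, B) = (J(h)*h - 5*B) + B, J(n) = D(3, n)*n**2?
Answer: -14110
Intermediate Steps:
W = 1/9 (W = -1/9*(-1) = 1/9 ≈ 0.11111)
D(u, v) = 325/9 (D(u, v) = 1/9 + 6*6 = 1/9 + 36 = 325/9)
J(n) = 325*n**2/9
K(h, B) = -4*B + 325*h**3/9 (K(h, B) = ((325*h**2/9)*h - 5*B) + B = (325*h**3/9 - 5*B) + B = (-5*B + 325*h**3/9) + B = -4*B + 325*h**3/9)
K(3, -5) - 95*159 = (-4*(-5) + (325/9)*3**3) - 95*159 = (20 + (325/9)*27) - 15105 = (20 + 975) - 15105 = 995 - 15105 = -14110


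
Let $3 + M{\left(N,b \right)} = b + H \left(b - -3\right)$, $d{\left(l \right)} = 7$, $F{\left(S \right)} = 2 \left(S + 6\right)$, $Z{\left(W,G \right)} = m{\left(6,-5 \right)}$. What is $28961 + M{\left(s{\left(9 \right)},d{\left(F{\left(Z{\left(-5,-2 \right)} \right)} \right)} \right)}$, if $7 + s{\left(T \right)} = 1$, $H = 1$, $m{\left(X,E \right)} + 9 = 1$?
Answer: $28975$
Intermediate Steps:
$m{\left(X,E \right)} = -8$ ($m{\left(X,E \right)} = -9 + 1 = -8$)
$Z{\left(W,G \right)} = -8$
$s{\left(T \right)} = -6$ ($s{\left(T \right)} = -7 + 1 = -6$)
$F{\left(S \right)} = 12 + 2 S$ ($F{\left(S \right)} = 2 \left(6 + S\right) = 12 + 2 S$)
$M{\left(N,b \right)} = 2 b$ ($M{\left(N,b \right)} = -3 + \left(b + 1 \left(b - -3\right)\right) = -3 + \left(b + 1 \left(b + 3\right)\right) = -3 + \left(b + 1 \left(3 + b\right)\right) = -3 + \left(b + \left(3 + b\right)\right) = -3 + \left(3 + 2 b\right) = 2 b$)
$28961 + M{\left(s{\left(9 \right)},d{\left(F{\left(Z{\left(-5,-2 \right)} \right)} \right)} \right)} = 28961 + 2 \cdot 7 = 28961 + 14 = 28975$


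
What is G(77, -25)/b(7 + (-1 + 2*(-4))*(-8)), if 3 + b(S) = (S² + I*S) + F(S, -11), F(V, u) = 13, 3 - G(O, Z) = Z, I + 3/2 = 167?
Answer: 56/38651 ≈ 0.0014489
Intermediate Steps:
I = 331/2 (I = -3/2 + 167 = 331/2 ≈ 165.50)
G(O, Z) = 3 - Z
b(S) = 10 + S² + 331*S/2 (b(S) = -3 + ((S² + 331*S/2) + 13) = -3 + (13 + S² + 331*S/2) = 10 + S² + 331*S/2)
G(77, -25)/b(7 + (-1 + 2*(-4))*(-8)) = (3 - 1*(-25))/(10 + (7 + (-1 + 2*(-4))*(-8))² + 331*(7 + (-1 + 2*(-4))*(-8))/2) = (3 + 25)/(10 + (7 + (-1 - 8)*(-8))² + 331*(7 + (-1 - 8)*(-8))/2) = 28/(10 + (7 - 9*(-8))² + 331*(7 - 9*(-8))/2) = 28/(10 + (7 + 72)² + 331*(7 + 72)/2) = 28/(10 + 79² + (331/2)*79) = 28/(10 + 6241 + 26149/2) = 28/(38651/2) = 28*(2/38651) = 56/38651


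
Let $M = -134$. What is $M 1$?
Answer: $-134$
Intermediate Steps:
$M 1 = \left(-134\right) 1 = -134$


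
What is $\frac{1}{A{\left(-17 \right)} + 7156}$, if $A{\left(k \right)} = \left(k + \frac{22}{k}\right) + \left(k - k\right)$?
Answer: $\frac{17}{121341} \approx 0.0001401$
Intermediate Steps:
$A{\left(k \right)} = k + \frac{22}{k}$ ($A{\left(k \right)} = \left(k + \frac{22}{k}\right) + 0 = k + \frac{22}{k}$)
$\frac{1}{A{\left(-17 \right)} + 7156} = \frac{1}{\left(-17 + \frac{22}{-17}\right) + 7156} = \frac{1}{\left(-17 + 22 \left(- \frac{1}{17}\right)\right) + 7156} = \frac{1}{\left(-17 - \frac{22}{17}\right) + 7156} = \frac{1}{- \frac{311}{17} + 7156} = \frac{1}{\frac{121341}{17}} = \frac{17}{121341}$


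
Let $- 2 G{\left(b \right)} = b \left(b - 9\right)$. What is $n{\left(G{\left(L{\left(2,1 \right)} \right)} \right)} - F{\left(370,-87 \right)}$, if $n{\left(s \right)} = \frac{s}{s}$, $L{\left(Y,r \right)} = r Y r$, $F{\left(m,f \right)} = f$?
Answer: $88$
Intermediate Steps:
$L{\left(Y,r \right)} = Y r^{2}$ ($L{\left(Y,r \right)} = Y r r = Y r^{2}$)
$G{\left(b \right)} = - \frac{b \left(-9 + b\right)}{2}$ ($G{\left(b \right)} = - \frac{b \left(b - 9\right)}{2} = - \frac{b \left(-9 + b\right)}{2}$)
$n{\left(s \right)} = 1$
$n{\left(G{\left(L{\left(2,1 \right)} \right)} \right)} - F{\left(370,-87 \right)} = 1 - -87 = 1 + 87 = 88$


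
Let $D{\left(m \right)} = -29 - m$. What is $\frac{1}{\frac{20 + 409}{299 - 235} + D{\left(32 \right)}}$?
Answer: $- \frac{64}{3475} \approx -0.018417$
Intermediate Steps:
$\frac{1}{\frac{20 + 409}{299 - 235} + D{\left(32 \right)}} = \frac{1}{\frac{20 + 409}{299 - 235} - 61} = \frac{1}{\frac{429}{64} - 61} = \frac{1}{- \frac{3475}{64}} = - \frac{64}{3475}$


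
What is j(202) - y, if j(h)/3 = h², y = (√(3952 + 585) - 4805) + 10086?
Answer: 117131 - √4537 ≈ 1.1706e+5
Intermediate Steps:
y = 5281 + √4537 (y = (√4537 - 4805) + 10086 = (-4805 + √4537) + 10086 = 5281 + √4537 ≈ 5348.4)
j(h) = 3*h²
j(202) - y = 3*202² - (5281 + √4537) = 3*40804 + (-5281 - √4537) = 122412 + (-5281 - √4537) = 117131 - √4537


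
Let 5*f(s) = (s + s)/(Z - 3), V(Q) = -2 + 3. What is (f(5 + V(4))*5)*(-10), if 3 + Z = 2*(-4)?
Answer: 60/7 ≈ 8.5714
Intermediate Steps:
V(Q) = 1
Z = -11 (Z = -3 + 2*(-4) = -3 - 8 = -11)
f(s) = -s/35 (f(s) = ((s + s)/(-11 - 3))/5 = ((2*s)/(-14))/5 = ((2*s)*(-1/14))/5 = (-s/7)/5 = -s/35)
(f(5 + V(4))*5)*(-10) = (-(5 + 1)/35*5)*(-10) = (-1/35*6*5)*(-10) = -6/35*5*(-10) = -6/7*(-10) = 60/7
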